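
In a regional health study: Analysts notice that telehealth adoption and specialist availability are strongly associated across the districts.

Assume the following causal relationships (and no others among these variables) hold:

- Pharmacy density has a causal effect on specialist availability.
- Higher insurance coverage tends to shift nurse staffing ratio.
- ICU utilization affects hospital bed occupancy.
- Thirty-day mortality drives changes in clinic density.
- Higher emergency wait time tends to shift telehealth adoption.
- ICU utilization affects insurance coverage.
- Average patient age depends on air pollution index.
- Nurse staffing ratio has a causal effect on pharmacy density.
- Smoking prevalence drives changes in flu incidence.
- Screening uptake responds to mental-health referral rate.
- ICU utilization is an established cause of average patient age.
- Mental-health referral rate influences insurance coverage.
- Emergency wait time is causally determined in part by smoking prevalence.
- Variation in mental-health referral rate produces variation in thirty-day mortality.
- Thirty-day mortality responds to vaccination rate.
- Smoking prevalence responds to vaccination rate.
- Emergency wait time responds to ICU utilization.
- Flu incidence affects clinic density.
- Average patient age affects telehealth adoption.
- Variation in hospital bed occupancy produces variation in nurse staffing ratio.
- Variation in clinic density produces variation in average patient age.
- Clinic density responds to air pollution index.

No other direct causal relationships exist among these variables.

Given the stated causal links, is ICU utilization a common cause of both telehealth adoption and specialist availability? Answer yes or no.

yes

ICU utilization has a causal path to telehealth adoption (ICU utilization → average patient age → telehealth adoption) and to specialist availability (ICU utilization → insurance coverage → nurse staffing ratio → pharmacy density → specialist availability), so it is a common cause of both — a confounder.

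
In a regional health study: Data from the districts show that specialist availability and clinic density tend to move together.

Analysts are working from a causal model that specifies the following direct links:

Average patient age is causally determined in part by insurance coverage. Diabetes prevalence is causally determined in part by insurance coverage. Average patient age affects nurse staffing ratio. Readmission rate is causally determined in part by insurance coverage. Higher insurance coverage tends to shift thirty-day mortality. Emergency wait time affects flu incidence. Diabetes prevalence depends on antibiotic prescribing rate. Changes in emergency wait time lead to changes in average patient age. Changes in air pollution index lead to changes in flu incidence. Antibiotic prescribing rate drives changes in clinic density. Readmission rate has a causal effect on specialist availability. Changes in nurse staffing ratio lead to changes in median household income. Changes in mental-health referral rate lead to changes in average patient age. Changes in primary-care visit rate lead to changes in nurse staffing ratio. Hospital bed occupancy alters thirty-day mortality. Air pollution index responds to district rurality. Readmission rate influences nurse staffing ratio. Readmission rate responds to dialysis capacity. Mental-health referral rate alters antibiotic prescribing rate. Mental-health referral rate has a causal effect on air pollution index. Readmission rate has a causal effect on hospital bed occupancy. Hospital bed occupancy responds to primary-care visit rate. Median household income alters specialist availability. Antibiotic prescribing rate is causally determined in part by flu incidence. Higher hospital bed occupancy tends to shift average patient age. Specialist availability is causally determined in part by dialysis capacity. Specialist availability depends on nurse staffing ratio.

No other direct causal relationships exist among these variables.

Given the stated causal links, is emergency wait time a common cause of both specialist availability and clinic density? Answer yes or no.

yes

Emergency wait time has a causal path to specialist availability (emergency wait time → average patient age → nurse staffing ratio → specialist availability) and to clinic density (emergency wait time → flu incidence → antibiotic prescribing rate → clinic density), so it is a common cause of both — a confounder.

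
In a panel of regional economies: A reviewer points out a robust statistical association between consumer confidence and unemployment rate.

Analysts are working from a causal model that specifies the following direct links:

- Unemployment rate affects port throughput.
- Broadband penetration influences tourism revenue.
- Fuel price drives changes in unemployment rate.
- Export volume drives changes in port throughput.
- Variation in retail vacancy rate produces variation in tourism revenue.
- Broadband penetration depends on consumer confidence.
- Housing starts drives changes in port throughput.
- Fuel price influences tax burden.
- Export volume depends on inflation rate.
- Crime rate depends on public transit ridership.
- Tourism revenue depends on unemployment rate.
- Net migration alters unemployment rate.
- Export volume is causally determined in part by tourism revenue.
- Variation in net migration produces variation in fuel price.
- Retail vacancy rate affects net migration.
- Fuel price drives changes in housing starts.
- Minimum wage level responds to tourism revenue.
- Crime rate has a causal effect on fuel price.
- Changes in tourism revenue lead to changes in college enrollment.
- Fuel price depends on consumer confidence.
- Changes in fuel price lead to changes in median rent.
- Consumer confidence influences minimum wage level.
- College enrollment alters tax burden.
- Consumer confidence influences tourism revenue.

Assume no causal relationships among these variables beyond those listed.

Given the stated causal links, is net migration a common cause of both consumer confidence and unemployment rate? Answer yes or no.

Net migration has no stated causal path to consumer confidence. A confounder must cause both variables, so net migration does not qualify.

no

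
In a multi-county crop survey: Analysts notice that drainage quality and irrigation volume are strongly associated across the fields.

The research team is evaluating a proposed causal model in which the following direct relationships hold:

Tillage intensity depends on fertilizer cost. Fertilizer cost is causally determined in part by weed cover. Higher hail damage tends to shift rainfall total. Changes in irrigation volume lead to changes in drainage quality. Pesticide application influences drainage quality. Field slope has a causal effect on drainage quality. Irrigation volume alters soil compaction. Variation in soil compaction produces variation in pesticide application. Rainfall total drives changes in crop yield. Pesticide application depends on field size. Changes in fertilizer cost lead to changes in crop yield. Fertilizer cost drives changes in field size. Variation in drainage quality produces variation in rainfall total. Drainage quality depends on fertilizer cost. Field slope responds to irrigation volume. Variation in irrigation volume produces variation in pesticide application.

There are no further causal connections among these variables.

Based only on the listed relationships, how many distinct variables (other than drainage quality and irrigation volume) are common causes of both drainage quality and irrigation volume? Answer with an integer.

0

No listed variable has a causal path to both drainage quality and irrigation volume, so there are no common causes.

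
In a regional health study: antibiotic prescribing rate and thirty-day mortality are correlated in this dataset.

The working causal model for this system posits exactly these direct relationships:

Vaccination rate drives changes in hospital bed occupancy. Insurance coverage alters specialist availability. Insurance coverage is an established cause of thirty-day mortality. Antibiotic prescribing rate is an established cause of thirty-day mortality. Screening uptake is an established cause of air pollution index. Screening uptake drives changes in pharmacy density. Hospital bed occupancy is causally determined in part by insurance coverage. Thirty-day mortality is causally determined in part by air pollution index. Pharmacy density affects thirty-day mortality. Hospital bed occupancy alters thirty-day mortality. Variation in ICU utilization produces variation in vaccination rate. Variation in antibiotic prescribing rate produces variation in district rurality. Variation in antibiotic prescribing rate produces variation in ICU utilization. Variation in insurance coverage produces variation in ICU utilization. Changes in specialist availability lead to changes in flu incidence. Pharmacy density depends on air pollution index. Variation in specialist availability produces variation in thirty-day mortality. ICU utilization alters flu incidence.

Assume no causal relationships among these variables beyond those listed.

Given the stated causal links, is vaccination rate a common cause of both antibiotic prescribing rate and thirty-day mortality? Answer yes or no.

no

Vaccination rate has no stated causal path to antibiotic prescribing rate. A confounder must cause both variables, so vaccination rate does not qualify.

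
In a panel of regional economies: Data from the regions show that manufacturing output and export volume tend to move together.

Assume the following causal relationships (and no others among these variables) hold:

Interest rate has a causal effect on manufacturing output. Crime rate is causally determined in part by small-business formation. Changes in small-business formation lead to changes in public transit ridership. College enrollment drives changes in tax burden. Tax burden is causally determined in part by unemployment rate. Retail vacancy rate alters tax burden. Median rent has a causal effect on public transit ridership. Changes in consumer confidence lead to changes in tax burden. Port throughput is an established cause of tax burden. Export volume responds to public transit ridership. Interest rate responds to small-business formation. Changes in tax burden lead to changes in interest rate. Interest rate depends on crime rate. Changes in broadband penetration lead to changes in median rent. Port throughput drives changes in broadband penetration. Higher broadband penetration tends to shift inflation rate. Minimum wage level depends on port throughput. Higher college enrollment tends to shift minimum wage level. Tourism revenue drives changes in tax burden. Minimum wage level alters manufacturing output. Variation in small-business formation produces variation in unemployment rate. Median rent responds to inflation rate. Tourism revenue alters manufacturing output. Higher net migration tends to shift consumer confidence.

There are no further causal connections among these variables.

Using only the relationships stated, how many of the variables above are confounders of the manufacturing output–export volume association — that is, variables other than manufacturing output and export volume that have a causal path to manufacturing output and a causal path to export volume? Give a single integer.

2

The common causes are: port throughput (to manufacturing output via port throughput → minimum wage level → manufacturing output; to export volume via port throughput → broadband penetration → median rent → public transit ridership → export volume); small-business formation (to manufacturing output via small-business formation → interest rate → manufacturing output; to export volume via small-business formation → public transit ridership → export volume).
Every other variable lacks a causal path to at least one of manufacturing output and export volume.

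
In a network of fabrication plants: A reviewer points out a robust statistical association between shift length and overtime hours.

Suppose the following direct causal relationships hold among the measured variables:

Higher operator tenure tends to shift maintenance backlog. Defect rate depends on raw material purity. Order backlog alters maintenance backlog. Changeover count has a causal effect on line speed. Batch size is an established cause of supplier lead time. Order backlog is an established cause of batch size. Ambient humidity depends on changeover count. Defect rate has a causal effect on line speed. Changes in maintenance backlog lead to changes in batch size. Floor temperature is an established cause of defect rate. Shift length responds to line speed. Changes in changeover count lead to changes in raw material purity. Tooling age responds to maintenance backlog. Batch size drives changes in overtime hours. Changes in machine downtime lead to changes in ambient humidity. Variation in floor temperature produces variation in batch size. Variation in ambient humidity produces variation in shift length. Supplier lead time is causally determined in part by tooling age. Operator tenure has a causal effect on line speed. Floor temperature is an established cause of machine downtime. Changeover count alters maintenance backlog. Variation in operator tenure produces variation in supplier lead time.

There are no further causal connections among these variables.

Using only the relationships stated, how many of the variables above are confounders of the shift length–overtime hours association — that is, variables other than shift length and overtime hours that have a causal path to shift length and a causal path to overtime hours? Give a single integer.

3

The common causes are: changeover count (to shift length via changeover count → ambient humidity → shift length; to overtime hours via changeover count → maintenance backlog → batch size → overtime hours); floor temperature (to shift length via floor temperature → machine downtime → ambient humidity → shift length; to overtime hours via floor temperature → batch size → overtime hours); operator tenure (to shift length via operator tenure → line speed → shift length; to overtime hours via operator tenure → maintenance backlog → batch size → overtime hours).
Every other variable lacks a causal path to at least one of shift length and overtime hours.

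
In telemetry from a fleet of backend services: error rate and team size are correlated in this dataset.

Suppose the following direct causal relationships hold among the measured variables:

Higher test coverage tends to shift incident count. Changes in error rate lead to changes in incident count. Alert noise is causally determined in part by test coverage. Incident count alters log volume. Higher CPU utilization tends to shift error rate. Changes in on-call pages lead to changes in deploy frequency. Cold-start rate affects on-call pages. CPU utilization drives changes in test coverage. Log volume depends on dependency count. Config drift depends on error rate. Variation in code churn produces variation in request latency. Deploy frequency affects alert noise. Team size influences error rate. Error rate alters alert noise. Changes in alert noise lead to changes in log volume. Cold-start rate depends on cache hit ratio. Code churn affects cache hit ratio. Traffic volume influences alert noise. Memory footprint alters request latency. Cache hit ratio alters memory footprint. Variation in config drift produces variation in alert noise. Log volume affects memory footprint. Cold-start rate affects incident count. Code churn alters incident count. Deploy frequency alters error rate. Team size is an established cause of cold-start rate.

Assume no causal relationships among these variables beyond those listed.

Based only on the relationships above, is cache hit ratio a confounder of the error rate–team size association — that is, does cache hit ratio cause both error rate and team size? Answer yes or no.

no

Cache hit ratio has no stated causal path to team size. A confounder must cause both variables, so cache hit ratio does not qualify.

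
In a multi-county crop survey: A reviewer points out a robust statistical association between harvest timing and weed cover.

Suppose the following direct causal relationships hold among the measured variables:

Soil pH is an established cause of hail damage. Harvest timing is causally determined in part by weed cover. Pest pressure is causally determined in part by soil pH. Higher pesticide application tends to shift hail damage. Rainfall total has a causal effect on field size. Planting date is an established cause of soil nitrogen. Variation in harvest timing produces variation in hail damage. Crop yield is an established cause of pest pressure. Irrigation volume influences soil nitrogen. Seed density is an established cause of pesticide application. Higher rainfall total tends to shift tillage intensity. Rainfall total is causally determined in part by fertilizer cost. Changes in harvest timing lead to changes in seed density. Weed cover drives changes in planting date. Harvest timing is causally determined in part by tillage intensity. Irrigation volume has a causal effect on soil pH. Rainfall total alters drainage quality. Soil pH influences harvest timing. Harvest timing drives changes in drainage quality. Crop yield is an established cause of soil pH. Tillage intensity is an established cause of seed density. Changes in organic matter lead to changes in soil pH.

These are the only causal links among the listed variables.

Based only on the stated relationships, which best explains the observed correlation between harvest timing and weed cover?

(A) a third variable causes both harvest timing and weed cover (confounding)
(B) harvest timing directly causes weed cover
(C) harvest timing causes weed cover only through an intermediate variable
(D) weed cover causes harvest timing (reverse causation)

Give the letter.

D

The stated link runs weed cover → harvest timing; harvest timing has no causal path to weed cover. No variable causes both, so confounding is ruled out. The correlation reflects reverse causation.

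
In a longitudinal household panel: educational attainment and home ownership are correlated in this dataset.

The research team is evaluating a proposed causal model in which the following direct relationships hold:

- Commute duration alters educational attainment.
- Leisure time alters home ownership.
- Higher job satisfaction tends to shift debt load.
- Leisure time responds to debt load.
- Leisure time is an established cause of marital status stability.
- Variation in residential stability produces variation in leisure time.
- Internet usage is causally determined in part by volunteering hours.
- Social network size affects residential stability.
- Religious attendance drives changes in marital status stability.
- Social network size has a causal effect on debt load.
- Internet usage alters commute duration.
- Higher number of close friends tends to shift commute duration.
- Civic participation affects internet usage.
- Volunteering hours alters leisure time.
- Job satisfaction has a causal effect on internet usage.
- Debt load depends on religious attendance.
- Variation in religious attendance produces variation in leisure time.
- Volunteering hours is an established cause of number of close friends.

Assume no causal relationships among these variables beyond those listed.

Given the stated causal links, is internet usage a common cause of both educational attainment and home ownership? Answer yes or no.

Internet usage has no stated causal path to home ownership. A confounder must cause both variables, so internet usage does not qualify.

no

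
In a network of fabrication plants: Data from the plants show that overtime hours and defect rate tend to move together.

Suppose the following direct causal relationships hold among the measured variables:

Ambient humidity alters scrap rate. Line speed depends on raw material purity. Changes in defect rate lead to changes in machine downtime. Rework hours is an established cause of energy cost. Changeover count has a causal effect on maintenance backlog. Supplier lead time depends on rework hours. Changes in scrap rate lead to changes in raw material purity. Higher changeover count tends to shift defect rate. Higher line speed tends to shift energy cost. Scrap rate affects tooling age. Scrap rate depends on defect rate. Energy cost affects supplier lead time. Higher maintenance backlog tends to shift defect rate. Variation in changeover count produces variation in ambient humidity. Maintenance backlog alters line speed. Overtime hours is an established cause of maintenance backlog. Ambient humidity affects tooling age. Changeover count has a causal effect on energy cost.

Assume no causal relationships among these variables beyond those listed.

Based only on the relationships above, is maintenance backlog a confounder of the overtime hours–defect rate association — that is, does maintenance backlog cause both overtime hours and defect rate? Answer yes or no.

no

Maintenance backlog has no stated causal path to overtime hours. A confounder must cause both variables, so maintenance backlog does not qualify.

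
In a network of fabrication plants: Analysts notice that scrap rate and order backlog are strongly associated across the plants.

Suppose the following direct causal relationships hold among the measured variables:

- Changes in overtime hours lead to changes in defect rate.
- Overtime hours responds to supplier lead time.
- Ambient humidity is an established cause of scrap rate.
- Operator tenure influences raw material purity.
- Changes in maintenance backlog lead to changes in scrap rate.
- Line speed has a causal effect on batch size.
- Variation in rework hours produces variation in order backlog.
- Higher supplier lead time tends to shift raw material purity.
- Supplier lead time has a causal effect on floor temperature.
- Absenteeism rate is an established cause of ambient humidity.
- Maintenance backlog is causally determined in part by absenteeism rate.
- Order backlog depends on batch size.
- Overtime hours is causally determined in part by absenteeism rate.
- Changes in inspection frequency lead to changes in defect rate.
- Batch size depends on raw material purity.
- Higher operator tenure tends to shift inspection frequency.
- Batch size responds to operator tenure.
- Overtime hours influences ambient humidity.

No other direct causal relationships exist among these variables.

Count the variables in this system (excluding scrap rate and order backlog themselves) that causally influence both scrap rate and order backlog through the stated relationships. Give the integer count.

The common causes are: supplier lead time (to scrap rate via supplier lead time → overtime hours → ambient humidity → scrap rate; to order backlog via supplier lead time → raw material purity → batch size → order backlog).
Every other variable lacks a causal path to at least one of scrap rate and order backlog.

1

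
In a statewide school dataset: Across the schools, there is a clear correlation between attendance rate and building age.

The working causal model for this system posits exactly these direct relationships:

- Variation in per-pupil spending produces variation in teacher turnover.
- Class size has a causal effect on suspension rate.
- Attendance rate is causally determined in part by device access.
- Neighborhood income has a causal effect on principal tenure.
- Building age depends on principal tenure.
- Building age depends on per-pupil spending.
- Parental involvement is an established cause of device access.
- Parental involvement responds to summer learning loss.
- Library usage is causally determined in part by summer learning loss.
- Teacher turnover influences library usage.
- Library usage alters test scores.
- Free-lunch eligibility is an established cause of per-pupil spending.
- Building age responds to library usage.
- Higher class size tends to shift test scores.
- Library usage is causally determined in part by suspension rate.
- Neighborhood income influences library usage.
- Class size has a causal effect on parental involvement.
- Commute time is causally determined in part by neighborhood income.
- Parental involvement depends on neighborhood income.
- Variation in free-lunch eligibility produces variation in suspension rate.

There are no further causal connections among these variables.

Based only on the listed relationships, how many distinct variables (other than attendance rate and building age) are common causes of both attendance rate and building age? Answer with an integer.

The common causes are: class size (to attendance rate via class size → parental involvement → device access → attendance rate; to building age via class size → suspension rate → library usage → building age); neighborhood income (to attendance rate via neighborhood income → parental involvement → device access → attendance rate; to building age via neighborhood income → principal tenure → building age); summer learning loss (to attendance rate via summer learning loss → parental involvement → device access → attendance rate; to building age via summer learning loss → library usage → building age).
Every other variable lacks a causal path to at least one of attendance rate and building age.

3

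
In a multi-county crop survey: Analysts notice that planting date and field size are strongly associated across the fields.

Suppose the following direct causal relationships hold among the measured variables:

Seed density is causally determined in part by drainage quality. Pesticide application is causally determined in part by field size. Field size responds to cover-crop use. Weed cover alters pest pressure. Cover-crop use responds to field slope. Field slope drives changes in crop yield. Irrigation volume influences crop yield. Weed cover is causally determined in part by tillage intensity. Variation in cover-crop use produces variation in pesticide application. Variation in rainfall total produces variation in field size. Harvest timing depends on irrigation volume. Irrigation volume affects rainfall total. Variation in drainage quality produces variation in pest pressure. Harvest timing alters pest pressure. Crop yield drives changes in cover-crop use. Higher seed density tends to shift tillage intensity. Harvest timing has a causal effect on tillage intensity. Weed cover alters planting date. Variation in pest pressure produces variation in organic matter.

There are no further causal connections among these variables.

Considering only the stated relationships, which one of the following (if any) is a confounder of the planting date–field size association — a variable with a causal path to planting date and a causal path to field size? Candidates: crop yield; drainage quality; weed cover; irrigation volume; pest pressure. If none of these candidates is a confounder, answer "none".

Irrigation volume causes planting date (irrigation volume → harvest timing → tillage intensity → weed cover → planting date) and also causes field size (irrigation volume → rainfall total → field size); it is a common cause of both.
Each of the other candidates lacks a causal path to at least one of planting date and field size, so they do not confound the relationship.

irrigation volume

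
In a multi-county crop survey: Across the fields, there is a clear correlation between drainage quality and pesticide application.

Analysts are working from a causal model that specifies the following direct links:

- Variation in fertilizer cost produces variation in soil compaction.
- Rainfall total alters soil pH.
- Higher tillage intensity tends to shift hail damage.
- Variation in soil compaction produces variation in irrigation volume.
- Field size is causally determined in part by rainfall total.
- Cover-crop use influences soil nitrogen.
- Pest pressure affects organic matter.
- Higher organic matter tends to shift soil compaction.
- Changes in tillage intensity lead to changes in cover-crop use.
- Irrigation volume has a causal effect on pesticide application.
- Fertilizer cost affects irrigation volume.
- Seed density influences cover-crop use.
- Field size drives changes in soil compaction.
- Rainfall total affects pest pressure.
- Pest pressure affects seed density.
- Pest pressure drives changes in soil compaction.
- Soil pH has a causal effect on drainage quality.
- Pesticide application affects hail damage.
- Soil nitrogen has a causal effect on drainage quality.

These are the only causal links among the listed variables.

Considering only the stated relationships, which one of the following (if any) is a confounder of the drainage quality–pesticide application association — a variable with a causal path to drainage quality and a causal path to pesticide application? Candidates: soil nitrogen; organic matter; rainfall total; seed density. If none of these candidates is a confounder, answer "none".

Rainfall total causes drainage quality (rainfall total → soil pH → drainage quality) and also causes pesticide application (rainfall total → pest pressure → soil compaction → irrigation volume → pesticide application); it is a common cause of both.
Each of the other candidates lacks a causal path to at least one of drainage quality and pesticide application, so they do not confound the relationship.

rainfall total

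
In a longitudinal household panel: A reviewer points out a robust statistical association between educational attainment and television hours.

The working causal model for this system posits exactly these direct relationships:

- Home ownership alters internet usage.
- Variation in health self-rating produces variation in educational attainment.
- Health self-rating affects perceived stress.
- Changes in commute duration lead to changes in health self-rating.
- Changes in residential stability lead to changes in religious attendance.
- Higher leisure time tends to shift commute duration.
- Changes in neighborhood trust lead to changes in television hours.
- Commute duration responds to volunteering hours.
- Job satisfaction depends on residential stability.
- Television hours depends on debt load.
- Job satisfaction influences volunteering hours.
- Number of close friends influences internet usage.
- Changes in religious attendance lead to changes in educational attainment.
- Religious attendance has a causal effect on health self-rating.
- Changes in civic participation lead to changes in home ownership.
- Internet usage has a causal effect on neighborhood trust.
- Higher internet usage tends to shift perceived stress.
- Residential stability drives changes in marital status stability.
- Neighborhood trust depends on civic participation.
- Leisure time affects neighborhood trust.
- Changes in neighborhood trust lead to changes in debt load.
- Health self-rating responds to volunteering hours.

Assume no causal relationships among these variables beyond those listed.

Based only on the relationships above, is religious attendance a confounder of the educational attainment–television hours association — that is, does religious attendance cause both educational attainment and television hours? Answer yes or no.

Religious attendance has no stated causal path to television hours. A confounder must cause both variables, so religious attendance does not qualify.

no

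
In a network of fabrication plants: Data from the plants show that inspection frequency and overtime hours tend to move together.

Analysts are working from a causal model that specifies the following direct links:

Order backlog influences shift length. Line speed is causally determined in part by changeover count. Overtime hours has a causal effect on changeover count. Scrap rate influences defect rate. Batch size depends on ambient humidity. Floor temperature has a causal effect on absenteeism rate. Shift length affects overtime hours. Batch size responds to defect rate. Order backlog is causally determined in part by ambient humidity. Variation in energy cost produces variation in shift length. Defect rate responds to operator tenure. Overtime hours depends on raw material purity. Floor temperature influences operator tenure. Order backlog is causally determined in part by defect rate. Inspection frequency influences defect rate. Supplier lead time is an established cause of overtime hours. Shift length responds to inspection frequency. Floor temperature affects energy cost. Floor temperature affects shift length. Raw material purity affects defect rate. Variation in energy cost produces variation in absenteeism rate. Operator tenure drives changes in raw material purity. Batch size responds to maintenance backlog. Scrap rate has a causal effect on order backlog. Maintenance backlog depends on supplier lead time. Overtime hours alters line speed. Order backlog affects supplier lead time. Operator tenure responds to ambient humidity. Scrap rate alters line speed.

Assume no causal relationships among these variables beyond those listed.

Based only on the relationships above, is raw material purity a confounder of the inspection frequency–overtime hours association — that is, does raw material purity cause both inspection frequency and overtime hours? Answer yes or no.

no

Raw material purity has no stated causal path to inspection frequency. A confounder must cause both variables, so raw material purity does not qualify.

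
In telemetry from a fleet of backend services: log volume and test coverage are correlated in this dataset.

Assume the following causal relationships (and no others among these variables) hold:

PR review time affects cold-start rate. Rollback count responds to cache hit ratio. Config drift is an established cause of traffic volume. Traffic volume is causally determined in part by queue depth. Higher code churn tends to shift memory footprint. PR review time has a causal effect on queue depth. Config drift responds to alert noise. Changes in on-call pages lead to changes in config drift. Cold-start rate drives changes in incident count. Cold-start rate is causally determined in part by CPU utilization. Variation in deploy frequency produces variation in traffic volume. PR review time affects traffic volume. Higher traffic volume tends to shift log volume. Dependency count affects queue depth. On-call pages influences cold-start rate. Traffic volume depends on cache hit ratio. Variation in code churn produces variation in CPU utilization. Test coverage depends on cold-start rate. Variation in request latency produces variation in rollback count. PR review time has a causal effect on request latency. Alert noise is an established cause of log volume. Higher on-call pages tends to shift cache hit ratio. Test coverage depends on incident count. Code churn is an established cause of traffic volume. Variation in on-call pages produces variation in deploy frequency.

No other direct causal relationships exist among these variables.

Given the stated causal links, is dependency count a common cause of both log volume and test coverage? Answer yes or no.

Dependency count has no stated causal path to test coverage. A confounder must cause both variables, so dependency count does not qualify.

no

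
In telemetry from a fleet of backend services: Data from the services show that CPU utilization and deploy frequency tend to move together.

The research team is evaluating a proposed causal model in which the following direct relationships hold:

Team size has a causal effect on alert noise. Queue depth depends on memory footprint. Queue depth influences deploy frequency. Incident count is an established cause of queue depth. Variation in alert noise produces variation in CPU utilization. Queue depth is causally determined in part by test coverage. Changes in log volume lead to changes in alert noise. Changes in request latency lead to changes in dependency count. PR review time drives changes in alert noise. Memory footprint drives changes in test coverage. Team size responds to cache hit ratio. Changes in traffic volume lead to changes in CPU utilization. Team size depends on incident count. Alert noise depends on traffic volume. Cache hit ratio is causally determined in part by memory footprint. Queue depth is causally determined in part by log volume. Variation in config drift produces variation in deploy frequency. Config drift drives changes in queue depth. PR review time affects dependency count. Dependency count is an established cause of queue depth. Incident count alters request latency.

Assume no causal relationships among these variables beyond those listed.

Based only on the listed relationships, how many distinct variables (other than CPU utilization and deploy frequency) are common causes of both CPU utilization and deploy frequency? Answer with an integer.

The common causes are: PR review time (to CPU utilization via PR review time → alert noise → CPU utilization; to deploy frequency via PR review time → dependency count → queue depth → deploy frequency); incident count (to CPU utilization via incident count → team size → alert noise → CPU utilization; to deploy frequency via incident count → queue depth → deploy frequency); log volume (to CPU utilization via log volume → alert noise → CPU utilization; to deploy frequency via log volume → queue depth → deploy frequency); memory footprint (to CPU utilization via memory footprint → cache hit ratio → team size → alert noise → CPU utilization; to deploy frequency via memory footprint → queue depth → deploy frequency).
Every other variable lacks a causal path to at least one of CPU utilization and deploy frequency.

4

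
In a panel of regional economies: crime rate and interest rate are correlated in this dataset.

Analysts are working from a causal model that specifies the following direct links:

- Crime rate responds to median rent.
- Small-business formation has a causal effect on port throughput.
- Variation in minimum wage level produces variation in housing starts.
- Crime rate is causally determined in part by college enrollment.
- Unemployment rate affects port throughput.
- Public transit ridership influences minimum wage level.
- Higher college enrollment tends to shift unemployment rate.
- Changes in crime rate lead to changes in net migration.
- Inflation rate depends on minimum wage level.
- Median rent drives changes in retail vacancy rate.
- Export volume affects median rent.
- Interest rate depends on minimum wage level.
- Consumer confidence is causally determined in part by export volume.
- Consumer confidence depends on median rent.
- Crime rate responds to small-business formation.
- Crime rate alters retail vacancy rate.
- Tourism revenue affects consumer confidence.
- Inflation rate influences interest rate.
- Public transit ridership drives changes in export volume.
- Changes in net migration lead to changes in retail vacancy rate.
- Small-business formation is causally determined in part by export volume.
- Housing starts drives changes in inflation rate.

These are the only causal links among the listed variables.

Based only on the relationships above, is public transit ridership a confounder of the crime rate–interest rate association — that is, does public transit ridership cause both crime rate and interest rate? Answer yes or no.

Public transit ridership has a causal path to crime rate (public transit ridership → export volume → median rent → crime rate) and to interest rate (public transit ridership → minimum wage level → interest rate), so it is a common cause of both — a confounder.

yes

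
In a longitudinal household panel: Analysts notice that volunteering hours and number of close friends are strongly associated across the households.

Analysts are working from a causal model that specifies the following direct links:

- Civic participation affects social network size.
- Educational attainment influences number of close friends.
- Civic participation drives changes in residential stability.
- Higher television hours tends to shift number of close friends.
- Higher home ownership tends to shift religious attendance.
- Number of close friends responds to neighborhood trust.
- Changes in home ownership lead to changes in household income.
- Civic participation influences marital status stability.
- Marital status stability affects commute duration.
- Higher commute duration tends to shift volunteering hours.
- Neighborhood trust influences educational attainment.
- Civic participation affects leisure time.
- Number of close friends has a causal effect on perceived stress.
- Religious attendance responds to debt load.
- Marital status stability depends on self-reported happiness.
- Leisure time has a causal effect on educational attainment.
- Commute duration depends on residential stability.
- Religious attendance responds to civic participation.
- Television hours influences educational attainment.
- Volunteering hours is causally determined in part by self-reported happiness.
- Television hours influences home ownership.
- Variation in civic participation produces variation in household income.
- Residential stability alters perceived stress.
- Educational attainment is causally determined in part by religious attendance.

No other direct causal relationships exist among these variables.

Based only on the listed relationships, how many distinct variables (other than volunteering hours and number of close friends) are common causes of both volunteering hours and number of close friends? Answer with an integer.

1

The common causes are: civic participation (to volunteering hours via civic participation → marital status stability → commute duration → volunteering hours; to number of close friends via civic participation → leisure time → educational attainment → number of close friends).
Every other variable lacks a causal path to at least one of volunteering hours and number of close friends.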